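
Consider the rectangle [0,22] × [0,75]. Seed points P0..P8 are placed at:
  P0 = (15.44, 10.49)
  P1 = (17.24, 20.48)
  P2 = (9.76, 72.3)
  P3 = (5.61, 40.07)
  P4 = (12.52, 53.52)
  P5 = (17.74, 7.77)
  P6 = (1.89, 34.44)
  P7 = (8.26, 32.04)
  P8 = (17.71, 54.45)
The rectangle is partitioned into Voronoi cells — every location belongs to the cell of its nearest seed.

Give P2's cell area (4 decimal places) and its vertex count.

1. box [0,22]×[0,75]: [(0, 0) (22, 0) (22, 75) (0, 75)]
2. ⊥bis P2·P0 via (12.6,41.395): [(0, 40.2371) (22, 42.2588) (22, 75) (0, 75)]  |A|=742.5447
3. ⊥bis P2·P1 via (13.5,46.39): [(0, 44.4413) (22, 47.6169) (22, 75) (0, 75)]  |A|=637.359
4. ⊥bis P2·P3 via (7.685,56.185): [(0, 57.1745) (22, 54.3418) (22, 75) (0, 75)]  |A|=423.3206
5. ⊥bis P2·P4 via (11.14,62.91): [(0, 61.2728) (22, 64.506) (22, 75) (0, 75)]  |A|=266.4327
6. ⊥bis P2·P5 via (13.75,40.035): [(0, 61.2728) (22, 64.506) (22, 75) (0, 75)]  |A|=266.4327
7. ⊥bis P2·P6 via (5.825,53.37): [(0, 61.2728) (22, 64.506) (22, 75) (0, 75)]  |A|=266.4327
8. ⊥bis P2·P7 via (9.01,52.17): [(0, 61.2728) (22, 64.506) (22, 75) (0, 75)]  |A|=266.4327
9. ⊥bis P2·P8 via (13.735,63.375): [(0, 61.2728) (13.4548, 63.2502) (22, 67.0561) (22, 75) (0, 75)]  |A|=255.5374
10. canonical 5-gon: [(0, 61.2728) (13.4548, 63.2502) (22, 67.0561) (22, 75) (0, 75)]
11. shoelace: 255.5374

Area of P2's cell: 255.5374 (5 vertices)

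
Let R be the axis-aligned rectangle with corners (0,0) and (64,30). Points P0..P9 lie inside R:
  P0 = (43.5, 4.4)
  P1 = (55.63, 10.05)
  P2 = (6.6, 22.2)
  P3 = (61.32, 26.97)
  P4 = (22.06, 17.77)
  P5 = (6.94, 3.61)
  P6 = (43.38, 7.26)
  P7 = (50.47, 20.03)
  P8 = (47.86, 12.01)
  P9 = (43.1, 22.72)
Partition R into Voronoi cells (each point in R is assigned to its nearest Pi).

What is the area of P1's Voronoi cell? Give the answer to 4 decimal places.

Area of P1's cell: 208.0323

1. box [0,64]×[0,30]: [(0, 0) (64, 0) (64, 30) (0, 30)]
2. ⊥bis P1·P0 via (49.565,7.225): [(52.9303, 0) (64, 0) (64, 30) (38.9567, 30)]  |A|=541.6949
3. ⊥bis P1·P2 via (31.115,16.125): [(52.9303, 0) (64, 0) (64, 30) (38.9567, 30)]  |A|=541.6949
4. ⊥bis P1·P3 via (58.475,18.51): [(41.6774, 24.1588) (52.9303, 0) (64, 0) (64, 16.652)]  |A|=319.573
5. ⊥bis P1·P4 via (38.845,13.91): [(41.6774, 24.1588) (52.9303, 0) (64, 0) (64, 16.652)]  |A|=319.573
6. ⊥bis P1·P5 via (31.285,6.83): [(41.6774, 24.1588) (52.9303, 0) (64, 0) (64, 16.652)]  |A|=319.573
7. ⊥bis P1·P6 via (49.505,8.655): [(46.3303, 22.5941) (50.0849, 6.1088) (52.9303, 0) (64, 0) (64, 16.652)]  |A|=284.1586
8. ⊥bis P1·P7 via (53.05,15.04): [(59.2544, 18.2479) (48.5775, 12.7275) (50.0849, 6.1088) (52.9303, 0) (64, 0) (64, 16.652)]  |A|=225.2835
9. ⊥bis P1·P8 via (51.745,11.03): [(59.2544, 18.2479) (52.7125, 14.8655) (50.3565, 5.5257) (52.9303, 0) (64, 0) (64, 16.652)]  |A|=208.0323
10. ⊥bis P1·P9 via (49.365,16.385): [(59.2544, 18.2479) (52.7125, 14.8655) (50.3565, 5.5257) (52.9303, 0) (64, 0) (64, 16.652)]  |A|=208.0323
11. canonical 6-gon: [(59.2544, 18.2479) (52.7125, 14.8655) (50.3565, 5.5257) (52.9303, 0) (64, 0) (64, 16.652)]
12. shoelace: 208.0323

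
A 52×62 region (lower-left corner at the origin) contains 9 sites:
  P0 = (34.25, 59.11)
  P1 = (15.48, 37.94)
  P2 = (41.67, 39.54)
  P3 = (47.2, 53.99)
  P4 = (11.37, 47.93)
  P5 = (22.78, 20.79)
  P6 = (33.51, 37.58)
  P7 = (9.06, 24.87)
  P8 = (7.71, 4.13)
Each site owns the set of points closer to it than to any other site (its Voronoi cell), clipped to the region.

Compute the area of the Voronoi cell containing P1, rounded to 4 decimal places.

Area of P1's cell: 249.5747

1. box [0,52]×[0,62]: [(0, 0) (52, 0) (52, 62) (0, 62)]
2. ⊥bis P1·P0 via (24.865,48.525): [(0, 0) (52, 0) (52, 24.4662) (9.667, 62) (0, 62)]  |A|=2429.5424
3. ⊥bis P1·P2 via (28.575,38.74): [(0, 0) (30.9417, 0) (28.1554, 45.6076) (9.667, 62) (0, 62)]  |A|=1657.6401
4. ⊥bis P1·P3 via (31.34,45.965): [(0, 0) (30.9417, 0) (28.1554, 45.6076) (9.667, 62) (0, 62)]  |A|=1657.6401
5. ⊥bis P1·P4 via (13.425,42.935): [(0, 37.4118) (0, 0) (30.9417, 0) (28.1554, 45.6076) (25.5456, 47.9216)]  |A|=1275.5315
6. ⊥bis P1·P5 via (19.13,29.365): [(0, 37.4118) (0, 21.2222) (28.8938, 33.521) (28.1554, 45.6076) (25.5456, 47.9216)]  |A|=450.3371
7. ⊥bis P1·P6 via (24.495,37.76): [(24.6909, 47.5699) (0, 37.4118) (0, 21.2222) (24.3719, 31.5963)]  |A|=392.8677
8. ⊥bis P1·P7 via (12.27,31.405): [(24.6909, 47.5699) (0.0224, 37.421) (17.6798, 28.7477) (24.3719, 31.5963)]  |A|=249.5747
9. ⊥bis P1·P8 via (11.595,21.035): [(24.6909, 47.5699) (0.0224, 37.421) (17.6798, 28.7477) (24.3719, 31.5963)]  |A|=249.5747
10. canonical 4-gon: [(24.6909, 47.5699) (0.0224, 37.421) (17.6798, 28.7477) (24.3719, 31.5963)]
11. shoelace: 249.5747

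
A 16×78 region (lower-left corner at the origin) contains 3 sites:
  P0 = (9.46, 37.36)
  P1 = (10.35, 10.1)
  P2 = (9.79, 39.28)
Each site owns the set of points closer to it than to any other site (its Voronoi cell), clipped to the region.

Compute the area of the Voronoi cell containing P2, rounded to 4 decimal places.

Area of P2's cell: 630.4112

1. box [0,16]×[0,78]: [(0, 0) (16, 0) (16, 78) (0, 78)]
2. ⊥bis P2·P0 via (9.625,38.32): [(0, 39.9743) (16, 37.2243) (16, 78) (0, 78)]  |A|=630.4112
3. ⊥bis P2·P1 via (10.07,24.69): [(0, 39.9743) (16, 37.2243) (16, 78) (0, 78)]  |A|=630.4112
4. canonical 4-gon: [(0, 39.9743) (16, 37.2243) (16, 78) (0, 78)]
5. shoelace: 630.4112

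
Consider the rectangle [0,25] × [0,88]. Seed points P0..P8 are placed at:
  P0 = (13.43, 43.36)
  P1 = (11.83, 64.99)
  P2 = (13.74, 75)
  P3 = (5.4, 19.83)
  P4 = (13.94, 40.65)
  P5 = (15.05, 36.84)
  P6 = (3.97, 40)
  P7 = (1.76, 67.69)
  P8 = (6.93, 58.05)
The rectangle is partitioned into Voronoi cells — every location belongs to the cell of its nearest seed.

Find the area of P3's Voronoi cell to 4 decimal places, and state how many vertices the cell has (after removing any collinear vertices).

Area of P3's cell: 659.8690 (5 vertices)

1. box [0,25]×[0,88]: [(0, 0) (25, 0) (25, 88) (0, 88)]
2. ⊥bis P3·P0 via (9.415,31.595): [(0, 34.808) (0, 0) (25, 0) (25, 26.2764)]  |A|=763.5548
3. ⊥bis P3·P1 via (8.615,42.41): [(0, 34.808) (0, 0) (25, 0) (25, 26.2764)]  |A|=763.5548
4. ⊥bis P3·P2 via (9.57,47.415): [(0, 34.808) (0, 0) (25, 0) (25, 26.2764)]  |A|=763.5548
5. ⊥bis P3·P4 via (9.67,30.24): [(0, 34.2065) (0, 0) (25, 0) (25, 23.9519)]  |A|=726.9796
6. ⊥bis P3·P5 via (10.225,28.335): [(0, 34.1358) (0, 0) (25, 0) (25, 19.9529)]  |A|=676.1091
7. ⊥bis P3·P6 via (4.685,29.915): [(7.1339, 30.0886) (0, 29.5828) (0, 0) (25, 0) (25, 19.9529)]  |A|=659.869
8. ⊥bis P3·P7 via (3.58,43.76): [(7.1339, 30.0886) (0, 29.5828) (0, 0) (25, 0) (25, 19.9529)]  |A|=659.869
9. ⊥bis P3·P8 via (6.165,38.94): [(7.1339, 30.0886) (0, 29.5828) (0, 0) (25, 0) (25, 19.9529)]  |A|=659.869
10. canonical 5-gon: [(7.1339, 30.0886) (0, 29.5828) (0, 0) (25, 0) (25, 19.9529)]
11. shoelace: 659.869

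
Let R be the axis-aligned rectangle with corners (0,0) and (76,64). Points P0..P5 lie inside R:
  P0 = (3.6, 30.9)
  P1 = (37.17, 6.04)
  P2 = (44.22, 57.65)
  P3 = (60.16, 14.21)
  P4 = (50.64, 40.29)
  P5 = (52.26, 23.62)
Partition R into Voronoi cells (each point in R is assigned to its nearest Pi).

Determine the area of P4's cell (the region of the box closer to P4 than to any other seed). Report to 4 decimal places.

1. box [0,76]×[0,64]: [(0, 0) (76, 0) (76, 64) (0, 64)]
2. ⊥bis P4·P0 via (27.12,35.595): [(34.2254, 0) (76, 0) (76, 64) (21.4499, 64)]  |A|=3082.392
3. ⊥bis P4·P1 via (43.905,23.165): [(28.3826, 29.2697) (76, 10.5425) (76, 64) (21.4499, 64)]  |A|=2220.0229
4. ⊥bis P4·P2 via (47.43,48.97): [(26.0299, 41.0559) (28.3826, 29.2697) (76, 10.5425) (76, 59.5356)]  |A|=1482.679
5. ⊥bis P4·P3 via (55.4,27.25): [(26.0299, 41.0559) (28.3826, 29.2697) (44.0514, 23.1074) (76, 34.7696) (76, 59.5356)]  |A|=1095.6681
6. ⊥bis P4·P5 via (51.45,31.955): [(26.0299, 41.0559) (28.2958, 29.7049) (74.3989, 34.1852) (76, 34.7696) (76, 59.5356)]  |A|=905.1499
7. canonical 5-gon: [(26.0299, 41.0559) (28.2958, 29.7049) (74.3989, 34.1852) (76, 34.7696) (76, 59.5356)]
8. shoelace: 905.1499

Area of P4's cell: 905.1499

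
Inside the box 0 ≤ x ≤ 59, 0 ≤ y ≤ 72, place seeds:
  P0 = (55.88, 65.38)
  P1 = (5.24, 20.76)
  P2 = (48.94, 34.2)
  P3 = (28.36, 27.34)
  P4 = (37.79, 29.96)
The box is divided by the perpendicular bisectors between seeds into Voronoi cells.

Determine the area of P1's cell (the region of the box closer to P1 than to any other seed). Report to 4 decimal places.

1. box [0,59]×[0,72]: [(0, 0) (59, 0) (59, 72) (0, 72)]
2. ⊥bis P1·P0 via (30.56,43.07): [(0, 0) (59, 0) (59, 10.793) (5.0692, 72) (0, 72)]  |A|=2597.5261
3. ⊥bis P1·P2 via (27.09,27.48): [(0, 0) (35.5415, 0) (17.8637, 57.4793) (5.0692, 72) (0, 72)]  |A|=1701.3465
4. ⊥bis P1·P3 via (16.8,24.05): [(0, 0) (23.6447, 0) (3.1533, 72) (0, 72)]  |A|=964.7284
5. ⊥bis P1·P4 via (21.515,25.36): [(0, 0) (23.6447, 0) (3.1533, 72) (0, 72)]  |A|=964.7284
6. canonical 4-gon: [(0, 0) (23.6447, 0) (3.1533, 72) (0, 72)]
7. shoelace: 964.7284

Area of P1's cell: 964.7284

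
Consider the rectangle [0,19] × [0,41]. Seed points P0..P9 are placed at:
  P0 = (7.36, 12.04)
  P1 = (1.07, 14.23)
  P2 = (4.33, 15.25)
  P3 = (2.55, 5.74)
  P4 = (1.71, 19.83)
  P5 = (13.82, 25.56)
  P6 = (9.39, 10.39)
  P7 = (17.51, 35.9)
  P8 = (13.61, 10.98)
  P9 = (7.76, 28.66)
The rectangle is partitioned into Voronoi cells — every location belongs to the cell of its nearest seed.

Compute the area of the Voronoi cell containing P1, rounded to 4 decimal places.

Area of P1's cell: 21.0894

1. box [0,19]×[0,41]: [(0, 0) (19, 0) (19, 41) (0, 41)]
2. ⊥bis P1·P0 via (4.215,13.135): [(0, 1.0289) (13.9168, 41) (0, 41)]  |A|=278.135
3. ⊥bis P1·P2 via (2.7,14.74): [(0, 23.3694) (0, 1.0289) (3.6816, 11.6029)]  |A|=41.1239
4. ⊥bis P1·P3 via (1.81,9.985): [(0, 23.3694) (0, 9.6695) (3.2028, 10.2278) (3.6816, 11.6029)]  |A|=27.2869
5. ⊥bis P1·P4 via (1.39,17.03): [(2.0055, 16.9597) (0, 17.1889) (0, 9.6695) (3.2028, 10.2278) (3.6816, 11.6029)]  |A|=21.0894
6. ⊥bis P1·P5 via (7.445,19.895): [(2.0055, 16.9597) (0, 17.1889) (0, 9.6695) (3.2028, 10.2278) (3.6816, 11.6029)]  |A|=21.0894
7. ⊥bis P1·P6 via (5.23,12.31): [(2.0055, 16.9597) (0, 17.1889) (0, 9.6695) (3.2028, 10.2278) (3.6816, 11.6029)]  |A|=21.0894
8. ⊥bis P1·P7 via (9.29,25.065): [(2.0055, 16.9597) (0, 17.1889) (0, 9.6695) (3.2028, 10.2278) (3.6816, 11.6029)]  |A|=21.0894
9. ⊥bis P1·P8 via (7.34,12.605): [(2.0055, 16.9597) (0, 17.1889) (0, 9.6695) (3.2028, 10.2278) (3.6816, 11.6029)]  |A|=21.0894
10. ⊥bis P1·P9 via (4.415,21.445): [(2.0055, 16.9597) (0, 17.1889) (0, 9.6695) (3.2028, 10.2278) (3.6816, 11.6029)]  |A|=21.0894
11. canonical 5-gon: [(2.0055, 16.9597) (0, 17.1889) (0, 9.6695) (3.2028, 10.2278) (3.6816, 11.6029)]
12. shoelace: 21.0894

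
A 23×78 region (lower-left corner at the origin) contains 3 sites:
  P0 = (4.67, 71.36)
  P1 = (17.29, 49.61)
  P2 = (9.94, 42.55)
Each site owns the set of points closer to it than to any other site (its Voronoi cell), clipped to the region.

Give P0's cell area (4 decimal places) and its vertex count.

1. box [0,23]×[0,78]: [(0, 0) (23, 0) (23, 78) (0, 78)]
2. ⊥bis P0·P1 via (10.98,60.485): [(0, 54.1141) (23, 67.4594) (23, 78) (0, 78)]  |A|=395.9055
3. ⊥bis P0·P2 via (7.305,56.955): [(0, 55.6188) (3.7872, 56.3115) (23, 67.4594) (23, 78) (0, 78)]  |A|=393.0562
4. canonical 5-gon: [(0, 55.6188) (3.7872, 56.3115) (23, 67.4594) (23, 78) (0, 78)]
5. shoelace: 393.0562

Area of P0's cell: 393.0562 (5 vertices)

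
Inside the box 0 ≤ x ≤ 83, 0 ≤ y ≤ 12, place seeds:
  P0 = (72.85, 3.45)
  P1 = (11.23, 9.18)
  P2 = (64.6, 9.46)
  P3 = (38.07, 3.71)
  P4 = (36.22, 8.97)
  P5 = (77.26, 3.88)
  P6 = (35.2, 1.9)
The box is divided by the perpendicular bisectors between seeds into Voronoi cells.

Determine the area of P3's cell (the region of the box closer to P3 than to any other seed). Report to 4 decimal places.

1. box [0,83]×[0,12]: [(0, 0) (83, 0) (83, 12) (0, 12)]
2. ⊥bis P3·P0 via (55.46,3.58): [(0, 0) (55.4332, 0) (55.5229, 12) (0, 12)]  |A|=665.7371
3. ⊥bis P3·P1 via (24.65,6.445): [(23.3365, 0) (55.4332, 0) (55.5229, 12) (25.7821, 12)]  |A|=371.0254
4. ⊥bis P3·P2 via (51.335,6.585): [(23.3365, 0) (52.7622, 0) (50.1614, 12) (25.7821, 12)]  |A|=322.8298
5. ⊥bis P3·P4 via (37.145,6.34): [(23.6622, 1.5979) (23.3365, 0) (52.7622, 0) (50.3793, 10.9946)]  |A|=181.5786
6. ⊥bis P3·P5 via (57.665,3.795): [(23.6622, 1.5979) (23.3365, 0) (52.7622, 0) (50.3793, 10.9946)]  |A|=181.5786
7. ⊥bis P3·P6 via (36.635,2.805): [(34.9029, 5.5514) (38.404, 0) (52.7622, 0) (50.3793, 10.9946)]  |A|=131.4181
8. canonical 4-gon: [(34.9029, 5.5514) (38.404, 0) (52.7622, 0) (50.3793, 10.9946)]
9. shoelace: 131.4181

Area of P3's cell: 131.4181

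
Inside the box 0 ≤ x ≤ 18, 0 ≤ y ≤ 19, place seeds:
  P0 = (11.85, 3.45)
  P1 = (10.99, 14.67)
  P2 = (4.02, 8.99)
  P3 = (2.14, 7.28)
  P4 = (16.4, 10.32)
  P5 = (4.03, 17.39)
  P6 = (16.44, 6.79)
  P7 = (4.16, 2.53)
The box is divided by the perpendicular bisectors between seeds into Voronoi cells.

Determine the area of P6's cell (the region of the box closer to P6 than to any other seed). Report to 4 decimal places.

Area of P6's cell: 27.6208

1. box [0,18]×[0,19]: [(0, 0) (18, 0) (18, 19) (0, 19)]
2. ⊥bis P6·P0 via (14.145,5.12): [(17.8707, 0) (18, 0) (18, 19) (4.045, 19)]  |A|=133.8016
3. ⊥bis P6·P1 via (13.715,10.73): [(11.2855, 9.0497) (17.8707, 0) (18, 0) (18, 13.6936)]  |A|=46.5582
4. ⊥bis P6·P2 via (10.23,7.89): [(11.2855, 9.0497) (17.8707, 0) (18, 0) (18, 13.6936)]  |A|=46.5582
5. ⊥bis P6·P3 via (9.29,7.035): [(11.2855, 9.0497) (17.8707, 0) (18, 0) (18, 13.6936)]  |A|=46.5582
6. ⊥bis P6·P4 via (16.42,8.555): [(11.6845, 8.5013) (17.8707, 0) (18, 0) (18, 8.5729)]  |A|=27.6208
7. ⊥bis P6·P5 via (10.235,12.09): [(11.6845, 8.5013) (17.8707, 0) (18, 0) (18, 8.5729)]  |A|=27.6208
8. ⊥bis P6·P7 via (10.3,4.66): [(11.6845, 8.5013) (17.8707, 0) (18, 0) (18, 8.5729)]  |A|=27.6208
9. canonical 4-gon: [(11.6845, 8.5013) (17.8707, 0) (18, 0) (18, 8.5729)]
10. shoelace: 27.6208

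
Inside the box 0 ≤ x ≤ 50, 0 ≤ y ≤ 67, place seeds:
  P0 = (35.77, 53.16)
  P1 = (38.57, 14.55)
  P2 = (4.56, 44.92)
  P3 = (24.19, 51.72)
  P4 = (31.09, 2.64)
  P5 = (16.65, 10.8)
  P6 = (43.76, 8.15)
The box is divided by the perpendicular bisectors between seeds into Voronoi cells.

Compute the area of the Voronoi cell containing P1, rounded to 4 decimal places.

Area of P1's cell: 518.1526

1. box [0,50]×[0,67]: [(0, 0) (50, 0) (50, 67) (0, 67)]
2. ⊥bis P1·P0 via (37.17,33.855): [(0, 31.1594) (0, 0) (50, 0) (50, 34.7854)]  |A|=1648.6215
3. ⊥bis P1·P2 via (21.565,29.735): [(24.4183, 32.9302) (0, 5.5853) (0, 0) (50, 0) (50, 34.7854)]  |A|=1336.3839
4. ⊥bis P1·P3 via (31.38,33.135): [(32.3347, 33.5043) (21.0232, 29.1282) (0, 5.5853) (0, 0) (50, 0) (50, 34.7854)]  |A|=1322.3094
5. ⊥bis P1·P4 via (34.83,8.595): [(32.3347, 33.5043) (21.0232, 29.1282) (14.2368, 21.5284) (48.5154, 0) (50, 0) (50, 34.7854)]  |A|=760.3208
6. ⊥bis P1·P5 via (27.61,12.675): [(32.3347, 33.5043) (24.5611, 30.497) (27.5229, 13.1842) (48.5154, 0) (50, 0) (50, 34.7854)]  |A|=648.8687
7. ⊥bis P1·P6 via (41.165,11.35): [(32.3347, 33.5043) (24.5611, 30.497) (27.5229, 13.1842) (36.4855, 7.5552) (50, 18.5146) (50, 34.7854)]  |A|=518.1526
8. canonical 6-gon: [(32.3347, 33.5043) (24.5611, 30.497) (27.5229, 13.1842) (36.4855, 7.5552) (50, 18.5146) (50, 34.7854)]
9. shoelace: 518.1526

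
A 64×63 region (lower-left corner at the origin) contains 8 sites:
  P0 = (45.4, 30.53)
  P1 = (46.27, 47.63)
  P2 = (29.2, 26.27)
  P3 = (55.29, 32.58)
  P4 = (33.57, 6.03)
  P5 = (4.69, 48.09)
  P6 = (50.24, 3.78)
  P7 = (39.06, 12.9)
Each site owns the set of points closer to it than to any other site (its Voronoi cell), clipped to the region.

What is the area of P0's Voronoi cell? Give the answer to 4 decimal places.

Area of P0's cell: 260.8374

1. box [0,64]×[0,63]: [(0, 0) (64, 0) (64, 63) (0, 63)]
2. ⊥bis P0·P1 via (45.835,39.08): [(0, 41.412) (0, 0) (64, 0) (64, 38.1558)]  |A|=2546.1687
3. ⊥bis P0·P2 via (37.3,28.4): [(34.3377, 39.6649) (44.7681, 0) (64, 0) (64, 38.1558)]  |A|=947.3092
4. ⊥bis P0·P3 via (50.345,31.555): [(48.8167, 38.9283) (34.3377, 39.6649) (44.7681, 0) (56.8857, 0)]  |A|=519.1695
5. ⊥bis P0·P4 via (39.485,18.28): [(54.6105, 10.9765) (48.8167, 38.9283) (34.3377, 39.6649) (40.0304, 18.0166)]  |A|=338.0001
6. ⊥bis P0·P5 via (25.045,39.31): [(54.6105, 10.9765) (48.8167, 38.9283) (34.3377, 39.6649) (40.0304, 18.0166)]  |A|=338.0001
7. ⊥bis P0·P6 via (47.82,17.155): [(43.4517, 16.3646) (53.1307, 18.1159) (48.8167, 38.9283) (34.3377, 39.6649) (40.0304, 18.0166)]  |A|=302.1537
8. ⊥bis P0·P7 via (42.23,21.715): [(52.537, 18.0085) (53.1307, 18.1159) (48.8167, 38.9283) (34.3377, 39.6649) (38.7266, 22.9749)]  |A|=260.8374
9. canonical 5-gon: [(52.537, 18.0085) (53.1307, 18.1159) (48.8167, 38.9283) (34.3377, 39.6649) (38.7266, 22.9749)]
10. shoelace: 260.8374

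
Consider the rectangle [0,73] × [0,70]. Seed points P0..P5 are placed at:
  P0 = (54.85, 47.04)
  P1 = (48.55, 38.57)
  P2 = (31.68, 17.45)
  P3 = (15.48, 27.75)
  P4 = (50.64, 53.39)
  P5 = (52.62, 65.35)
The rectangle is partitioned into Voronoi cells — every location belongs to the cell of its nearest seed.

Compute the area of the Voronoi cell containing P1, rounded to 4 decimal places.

Area of P1's cell: 960.2119

1. box [0,73]×[0,70]: [(0, 0) (73, 0) (73, 70) (0, 70)]
2. ⊥bis P1·P0 via (51.7,42.805): [(0, 0) (73, 0) (73, 26.962) (15.1378, 70) (0, 70)]  |A|=3864.8648
3. ⊥bis P1·P2 via (40.115,28.01): [(0, 60.0526) (73, 1.7425) (73, 26.962) (15.1378, 70) (0, 70)]  |A|=1609.3436
4. ⊥bis P1·P3 via (32.015,33.16): [(31.4303, 34.9471) (73, 1.7425) (73, 26.962) (21.513, 65.2582)]  |A|=1114.6008
5. ⊥bis P1·P4 via (49.595,45.98): [(26.7672, 49.1993) (31.4303, 34.9471) (73, 1.7425) (73, 26.962) (46.9252, 46.3565)]  |A|=960.2119
6. ⊥bis P1·P5 via (50.585,51.96): [(26.7672, 49.1993) (31.4303, 34.9471) (73, 1.7425) (73, 26.962) (46.9252, 46.3565)]  |A|=960.2119
7. canonical 5-gon: [(26.7672, 49.1993) (31.4303, 34.9471) (73, 1.7425) (73, 26.962) (46.9252, 46.3565)]
8. shoelace: 960.2119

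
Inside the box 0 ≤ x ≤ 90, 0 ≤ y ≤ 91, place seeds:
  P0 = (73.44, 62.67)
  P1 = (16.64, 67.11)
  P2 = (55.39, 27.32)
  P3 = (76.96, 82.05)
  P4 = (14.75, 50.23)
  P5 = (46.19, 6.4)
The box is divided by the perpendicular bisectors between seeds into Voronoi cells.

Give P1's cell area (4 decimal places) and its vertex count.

1. box [0,90]×[0,91]: [(0, 0) (90, 0) (90, 91) (0, 91)]
2. ⊥bis P1·P0 via (45.04,64.89): [(0, 0) (39.9676, 0) (47.081, 91) (0, 91)]  |A|=3960.7116
3. ⊥bis P1·P2 via (36.015,47.215): [(0, 12.1413) (44.2882, 55.2719) (47.081, 91) (0, 91)]  |A|=2587.3094
4. ⊥bis P1·P3 via (46.8,74.58): [(0, 12.1413) (44.2882, 55.2719) (46.038, 77.6567) (42.7331, 91) (0, 91)]  |A|=2558.3019
5. ⊥bis P1·P4 via (15.695,58.67): [(0, 60.4273) (44.3034, 55.4668) (46.038, 77.6567) (42.7331, 91) (0, 91)]  |A|=1484.6983
6. ⊥bis P1·P5 via (31.415,36.755): [(0, 60.4273) (44.3034, 55.4668) (46.038, 77.6567) (42.7331, 91) (0, 91)]  |A|=1484.6983
7. canonical 5-gon: [(0, 60.4273) (44.3034, 55.4668) (46.038, 77.6567) (42.7331, 91) (0, 91)]
8. shoelace: 1484.6983

Area of P1's cell: 1484.6983 (5 vertices)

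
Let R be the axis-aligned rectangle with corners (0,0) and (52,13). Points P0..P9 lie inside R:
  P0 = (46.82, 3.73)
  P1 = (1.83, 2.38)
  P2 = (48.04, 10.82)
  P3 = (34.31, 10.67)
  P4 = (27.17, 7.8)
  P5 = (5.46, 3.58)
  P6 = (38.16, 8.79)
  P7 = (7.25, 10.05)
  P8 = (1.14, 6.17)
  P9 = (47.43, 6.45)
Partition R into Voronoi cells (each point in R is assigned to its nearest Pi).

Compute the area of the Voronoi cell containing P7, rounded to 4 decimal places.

Area of P7's cell: 103.0631

1. box [0,52]×[0,13]: [(0, 0) (52, 0) (52, 13) (0, 13)]
2. ⊥bis P7·P0 via (27.035,6.89): [(0, 0) (25.9346, 0) (28.0109, 13) (0, 13)]  |A|=350.6452
3. ⊥bis P7·P1 via (4.54,6.215): [(0, 9.4232) (13.335, 0) (25.9346, 0) (28.0109, 13) (0, 13)]  |A|=287.816
4. ⊥bis P7·P2 via (27.645,10.435): [(0, 9.4232) (13.335, 0) (25.9346, 0) (27.6404, 10.6803) (27.5966, 13) (0, 13)]  |A|=287.3355
5. ⊥bis P7·P3 via (20.78,10.36): [(0, 9.4232) (13.335, 0) (21.0174, 0) (20.7195, 13) (0, 13)]  |A|=208.4605
6. ⊥bis P7·P4 via (17.21,8.925): [(0, 9.4232) (13.335, 0) (16.2019, 0) (17.6703, 13) (0, 13)]  |A|=157.34
7. ⊥bis P7·P5 via (6.355,6.815): [(0, 9.4232) (1.9768, 8.0263) (16.65, 3.9668) (17.6703, 13) (0, 13)]  |A|=115.8228
8. ⊥bis P7·P6 via (22.705,9.42): [(0, 9.4232) (1.9768, 8.0263) (16.65, 3.9668) (17.6703, 13) (0, 13)]  |A|=115.8228
9. ⊥bis P7·P8 via (4.195,8.11): [(4.7323, 7.2639) (16.65, 3.9668) (17.6703, 13) (1.0897, 13)]  |A|=103.0631
10. ⊥bis P7·P9 via (27.34,8.25): [(4.7323, 7.2639) (16.65, 3.9668) (17.6703, 13) (1.0897, 13)]  |A|=103.0631
11. canonical 4-gon: [(4.7323, 7.2639) (16.65, 3.9668) (17.6703, 13) (1.0897, 13)]
12. shoelace: 103.0631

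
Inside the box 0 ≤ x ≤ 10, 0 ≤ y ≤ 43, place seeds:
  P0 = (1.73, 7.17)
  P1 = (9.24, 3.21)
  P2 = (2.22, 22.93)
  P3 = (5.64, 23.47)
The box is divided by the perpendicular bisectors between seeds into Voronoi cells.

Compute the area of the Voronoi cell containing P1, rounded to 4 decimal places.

Area of P1's cell: 49.8644

1. box [0,10]×[0,43]: [(0, 0) (10, 0) (10, 43) (0, 43)]
2. ⊥bis P1·P0 via (5.485,5.19): [(2.7483, 0) (10, 0) (10, 13.7525)]  |A|=49.8644
3. ⊥bis P1·P2 via (5.73,13.07): [(2.7483, 0) (10, 0) (10, 13.7525)]  |A|=49.8644
4. ⊥bis P1·P3 via (7.44,13.34): [(2.7483, 0) (10, 0) (10, 13.7525)]  |A|=49.8644
5. canonical 3-gon: [(2.7483, 0) (10, 0) (10, 13.7525)]
6. shoelace: 49.8644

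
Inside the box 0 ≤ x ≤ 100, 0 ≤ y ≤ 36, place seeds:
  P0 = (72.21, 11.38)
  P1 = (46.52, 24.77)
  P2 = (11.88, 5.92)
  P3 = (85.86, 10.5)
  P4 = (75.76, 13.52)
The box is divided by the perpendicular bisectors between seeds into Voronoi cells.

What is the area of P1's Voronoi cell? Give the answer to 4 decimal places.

Area of P1's cell: 1132.2481

1. box [0,100]×[0,36]: [(0, 0) (100, 0) (100, 36) (0, 36)]
2. ⊥bis P1·P0 via (59.365,18.075): [(0, 0) (49.944, 0) (68.7078, 36) (0, 36)]  |A|=2135.7327
3. ⊥bis P1·P2 via (29.2,15.345): [(37.5503, 0) (49.944, 0) (68.7078, 36) (17.9602, 36)]  |A|=1136.5444
4. ⊥bis P1·P3 via (66.19,17.635): [(37.5503, 0) (49.944, 0) (68.7078, 36) (17.9602, 36)]  |A|=1136.5444
5. ⊥bis P1·P4 via (61.14,19.145): [(37.5503, 0) (49.944, 0) (64.572, 28.0651) (67.6249, 36) (17.9602, 36)]  |A|=1132.2481
6. canonical 5-gon: [(37.5503, 0) (49.944, 0) (64.572, 28.0651) (67.6249, 36) (17.9602, 36)]
7. shoelace: 1132.2481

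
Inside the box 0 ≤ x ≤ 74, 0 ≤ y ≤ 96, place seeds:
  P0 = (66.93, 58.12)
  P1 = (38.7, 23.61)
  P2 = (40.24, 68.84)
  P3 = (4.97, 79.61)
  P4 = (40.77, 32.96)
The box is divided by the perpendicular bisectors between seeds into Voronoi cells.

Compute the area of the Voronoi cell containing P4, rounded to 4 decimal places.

Area of P4's cell: 1195.2828

1. box [0,74]×[0,96]: [(0, 0) (74, 0) (74, 96) (0, 96)]
2. ⊥bis P4·P0 via (53.85,45.54): [(0, 0) (74, 0) (74, 24.5891) (5.3189, 96) (0, 96)]  |A|=4651.7113
3. ⊥bis P4·P1 via (39.735,28.285): [(0, 37.0819) (74, 20.6991) (74, 24.5891) (5.3189, 96) (0, 96)]  |A|=2513.8141
4. ⊥bis P4·P2 via (40.505,50.9): [(0, 50.3017) (0, 37.0819) (74, 20.6991) (74, 24.5891) (48.5802, 51.0193)]  |A|=1284.1741
5. ⊥bis P4·P3 via (22.87,56.285): [(15.3691, 50.5287) (0, 38.7342) (0, 37.0819) (74, 20.6991) (74, 24.5891) (48.5802, 51.0193)]  |A|=1195.2828
6. canonical 6-gon: [(15.3691, 50.5287) (0, 38.7342) (0, 37.0819) (74, 20.6991) (74, 24.5891) (48.5802, 51.0193)]
7. shoelace: 1195.2828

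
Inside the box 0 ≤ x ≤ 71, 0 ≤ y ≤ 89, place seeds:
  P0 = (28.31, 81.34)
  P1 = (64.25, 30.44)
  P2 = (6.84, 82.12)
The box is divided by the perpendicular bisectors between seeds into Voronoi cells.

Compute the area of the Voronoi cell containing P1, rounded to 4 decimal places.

Area of P1's cell: 3376.8799

1. box [0,71]×[0,89]: [(0, 0) (71, 0) (71, 89) (0, 89)]
2. ⊥bis P1·P0 via (46.28,55.89): [(0, 23.2121) (0, 0) (71, 0) (71, 73.3446)]  |A|=3427.7626
3. ⊥bis P1·P2 via (35.545,56.28): [(15.8558, 34.4078) (0, 16.794) (0, 0) (71, 0) (71, 73.3446)]  |A|=3376.8799
4. canonical 5-gon: [(15.8558, 34.4078) (0, 16.794) (0, 0) (71, 0) (71, 73.3446)]
5. shoelace: 3376.8799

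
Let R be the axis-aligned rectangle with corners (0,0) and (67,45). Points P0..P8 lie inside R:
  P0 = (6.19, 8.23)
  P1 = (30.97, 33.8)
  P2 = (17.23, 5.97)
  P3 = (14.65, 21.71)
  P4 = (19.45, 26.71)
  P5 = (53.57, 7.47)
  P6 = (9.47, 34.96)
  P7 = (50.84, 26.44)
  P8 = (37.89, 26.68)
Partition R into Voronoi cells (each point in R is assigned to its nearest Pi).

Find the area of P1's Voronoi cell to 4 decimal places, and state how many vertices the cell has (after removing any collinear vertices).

Area of P1's cell: 316.8854 (5 vertices)

1. box [0,67]×[0,45]: [(0, 0) (67, 0) (67, 45) (0, 45)]
2. ⊥bis P1·P0 via (18.58,21.015): [(0, 39.021) (40.265, 0) (67, 0) (67, 45) (0, 45)]  |A|=2229.4111
3. ⊥bis P1·P2 via (24.1,19.885): [(0, 39.021) (15.2243, 24.2671) (64.3765, 0) (67, 0) (67, 45) (0, 45)]  |A|=1936.8528
4. ⊥bis P1·P3 via (22.81,27.755): [(31.2583, 16.3509) (64.3765, 0) (67, 0) (67, 45) (10.0348, 45)]  |A|=1641.639
5. ⊥bis P1·P4 via (25.21,30.255): [(34.8625, 14.5714) (64.3765, 0) (67, 0) (67, 45) (16.1352, 45)]  |A|=1516.0801
6. ⊥bis P1·P5 via (42.27,20.635): [(34.8625, 14.5714) (35.0804, 14.4639) (67, 41.8617) (67, 45) (16.1352, 45)]  |A|=829.0027
7. ⊥bis P1·P6 via (20.22,34.38): [(20.4176, 38.0419) (34.8625, 14.5714) (35.0804, 14.4639) (67, 41.8617) (67, 45) (20.793, 45)]  |A|=812.7978
8. ⊥bis P1·P7 via (40.905,30.12): [(20.4176, 38.0419) (34.8625, 14.5714) (35.0804, 14.4639) (35.1177, 14.4959) (46.4167, 45) (20.793, 45)]  |A|=448.8316
9. ⊥bis P1·P8 via (34.43,30.24): [(20.4176, 38.0419) (28.6667, 24.6385) (44.6167, 40.1405) (46.4167, 45) (20.793, 45)]  |A|=316.8854
10. canonical 5-gon: [(20.4176, 38.0419) (28.6667, 24.6385) (44.6167, 40.1405) (46.4167, 45) (20.793, 45)]
11. shoelace: 316.8854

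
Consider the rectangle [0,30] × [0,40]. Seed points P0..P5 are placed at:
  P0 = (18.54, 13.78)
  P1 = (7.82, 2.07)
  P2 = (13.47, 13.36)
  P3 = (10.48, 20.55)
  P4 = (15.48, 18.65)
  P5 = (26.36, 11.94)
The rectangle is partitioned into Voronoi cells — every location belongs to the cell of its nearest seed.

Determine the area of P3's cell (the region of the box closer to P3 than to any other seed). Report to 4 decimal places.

1. box [0,30]×[0,40]: [(0, 0) (30, 0) (30, 40) (0, 40)]
2. ⊥bis P3·P0 via (14.51,17.165): [(0, 0) (0.0923, 0) (30, 35.6066) (30, 40) (0, 40)]  |A|=667.5439
3. ⊥bis P3·P1 via (9.15,11.31): [(0, 12.627) (9.5444, 11.2532) (30, 35.6066) (30, 40) (0, 40)]  |A|=606.766
4. ⊥bis P3·P2 via (11.975,16.955): [(0, 12.627) (1.1646, 12.4594) (15.5997, 18.4624) (30, 35.6066) (30, 40) (0, 40)]  |A|=572.9084
5. ⊥bis P3·P4 via (12.98,19.6): [(0, 12.627) (1.1646, 12.4594) (11.9749, 16.955) (20.732, 40) (0, 40)]  |A|=406.3026
6. ⊥bis P3·P5 via (18.42,16.245): [(0, 12.627) (1.1646, 12.4594) (11.9749, 16.955) (20.732, 40) (0, 40)]  |A|=406.3026
7. canonical 5-gon: [(0, 12.627) (1.1646, 12.4594) (11.9749, 16.955) (20.732, 40) (0, 40)]
8. shoelace: 406.3026

Area of P3's cell: 406.3026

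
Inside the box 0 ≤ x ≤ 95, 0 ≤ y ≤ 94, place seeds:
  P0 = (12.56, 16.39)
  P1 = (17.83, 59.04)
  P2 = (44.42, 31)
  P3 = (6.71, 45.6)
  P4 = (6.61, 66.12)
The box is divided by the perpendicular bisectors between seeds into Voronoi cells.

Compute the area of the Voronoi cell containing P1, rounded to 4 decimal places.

Area of P1's cell: 1890.7337

1. box [0,95]×[0,94]: [(0, 0) (95, 0) (95, 94) (0, 94)]
2. ⊥bis P1·P0 via (15.195,37.715): [(0, 39.5926) (95, 27.854) (95, 94) (0, 94)]  |A|=5726.2895
3. ⊥bis P1·P2 via (31.125,45.02): [(0, 39.5926) (22.4733, 36.8157) (82.776, 94) (0, 94)]  |A|=2978.1008
4. ⊥bis P1·P3 via (12.27,52.32): [(0, 62.472) (26.4506, 40.5873) (82.776, 94) (0, 94)]  |A|=2627.6118
5. ⊥bis P1·P4 via (12.22,62.58): [(7.9836, 55.8665) (26.4506, 40.5873) (82.776, 94) (32.0465, 94)]  |A|=1890.7337
6. canonical 4-gon: [(7.9836, 55.8665) (26.4506, 40.5873) (82.776, 94) (32.0465, 94)]
7. shoelace: 1890.7337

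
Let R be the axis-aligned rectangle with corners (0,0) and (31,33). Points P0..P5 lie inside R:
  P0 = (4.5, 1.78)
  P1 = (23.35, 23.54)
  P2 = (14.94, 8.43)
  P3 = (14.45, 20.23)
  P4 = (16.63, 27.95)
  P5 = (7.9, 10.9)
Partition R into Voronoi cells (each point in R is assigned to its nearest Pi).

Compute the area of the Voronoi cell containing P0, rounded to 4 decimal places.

1. box [0,31]×[0,33]: [(0, 0) (31, 0) (31, 33) (0, 33)]
2. ⊥bis P0·P1 via (13.925,12.66): [(0, 24.7228) (0, 0) (28.5394, 0)]  |A|=352.7869
3. ⊥bis P0·P2 via (9.72,5.105): [(0, 20.3647) (0, 0) (12.9717, 0)]  |A|=132.0827
4. ⊥bis P0·P3 via (9.475,11.005): [(4.1235, 13.891) (0, 16.1148) (0, 0) (12.9717, 0)]  |A|=123.3205
5. ⊥bis P0·P4 via (10.565,14.865): [(4.1235, 13.891) (0, 16.1148) (0, 0) (12.9717, 0)]  |A|=123.3205
6. ⊥bis P0·P5 via (6.2,6.34): [(9.7846, 5.0037) (0, 8.6514) (0, 0) (12.9717, 0)]  |A|=74.7781
7. canonical 4-gon: [(9.7846, 5.0037) (0, 8.6514) (0, 0) (12.9717, 0)]
8. shoelace: 74.7781

Area of P0's cell: 74.7781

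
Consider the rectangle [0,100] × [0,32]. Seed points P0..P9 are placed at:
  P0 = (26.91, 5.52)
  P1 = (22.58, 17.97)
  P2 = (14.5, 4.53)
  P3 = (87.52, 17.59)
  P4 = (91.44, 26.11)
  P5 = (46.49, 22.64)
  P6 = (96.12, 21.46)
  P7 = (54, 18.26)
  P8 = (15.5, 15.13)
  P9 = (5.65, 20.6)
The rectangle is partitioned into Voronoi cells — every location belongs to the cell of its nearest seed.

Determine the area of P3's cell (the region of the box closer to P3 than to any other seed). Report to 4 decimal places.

Area of P3's cell: 626.0982

1. box [0,100]×[0,32]: [(0, 0) (100, 0) (100, 32) (0, 32)]
2. ⊥bis P3·P0 via (57.215,11.555): [(59.5161, 0) (100, 0) (100, 32) (53.1435, 32)]  |A|=1397.446
3. ⊥bis P3·P1 via (55.05,17.78): [(55.0764, 22.294) (59.5161, 0) (100, 0) (100, 32) (55.1332, 32)]  |A|=1387.7901
4. ⊥bis P3·P2 via (51.01,11.06): [(55.0764, 22.294) (59.5161, 0) (100, 0) (100, 32) (55.1332, 32)]  |A|=1387.7901
5. ⊥bis P3·P4 via (89.48,21.85): [(55.0764, 22.294) (59.5161, 0) (100, 0) (100, 17.0098) (67.4193, 32) (55.1332, 32)]  |A|=1143.5946
6. ⊥bis P3·P5 via (67.005,20.115): [(64.5292, 0) (100, 0) (100, 17.0098) (68.4116, 31.5434)]  |A|=828.0911
7. ⊥bis P3·P6 via (91.82,19.525): [(64.5292, 0) (100, 0) (100, 1.3472) (91.1115, 21.0993) (68.4116, 31.5434)]  |A|=758.483
8. ⊥bis P3·P7 via (70.76,17.925): [(70.4017, 0) (100, 0) (100, 1.3472) (91.1115, 21.0993) (71.0083, 30.3487)]  |A|=626.0982
9. ⊥bis P3·P8 via (51.51,16.36): [(70.4017, 0) (100, 0) (100, 1.3472) (91.1115, 21.0993) (71.0083, 30.3487)]  |A|=626.0982
10. ⊥bis P3·P9 via (46.585,19.095): [(70.4017, 0) (100, 0) (100, 1.3472) (91.1115, 21.0993) (71.0083, 30.3487)]  |A|=626.0982
11. canonical 5-gon: [(70.4017, 0) (100, 0) (100, 1.3472) (91.1115, 21.0993) (71.0083, 30.3487)]
12. shoelace: 626.0982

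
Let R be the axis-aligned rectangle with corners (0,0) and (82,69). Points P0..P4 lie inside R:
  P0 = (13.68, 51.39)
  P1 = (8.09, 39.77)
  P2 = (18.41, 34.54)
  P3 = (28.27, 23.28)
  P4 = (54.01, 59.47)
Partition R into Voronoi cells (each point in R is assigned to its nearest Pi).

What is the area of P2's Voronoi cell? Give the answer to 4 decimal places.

Area of P2's cell: 482.5846

1. box [0,82]×[0,69]: [(0, 0) (82, 0) (82, 69) (0, 69)]
2. ⊥bis P2·P0 via (16.045,42.965): [(0, 38.461) (0, 0) (82, 0) (82, 61.4794)]  |A|=4097.5541
3. ⊥bis P2·P1 via (13.25,37.155): [(16.2192, 43.0139) (0, 11.0097) (0, 0) (82, 0) (82, 61.4794)]  |A|=3874.9353
4. ⊥bis P2·P3 via (23.34,28.91): [(50.4056, 52.6104) (16.2192, 43.0139) (0, 11.0097) (0, 8.472)]  |A|=533.1887
5. ⊥bis P2·P4 via (36.21,47.005): [(39.1727, 42.7742) (35.2616, 48.3593) (16.2192, 43.0139) (0, 11.0097) (0, 8.472)]  |A|=482.5846
6. canonical 5-gon: [(39.1727, 42.7742) (35.2616, 48.3593) (16.2192, 43.0139) (0, 11.0097) (0, 8.472)]
7. shoelace: 482.5846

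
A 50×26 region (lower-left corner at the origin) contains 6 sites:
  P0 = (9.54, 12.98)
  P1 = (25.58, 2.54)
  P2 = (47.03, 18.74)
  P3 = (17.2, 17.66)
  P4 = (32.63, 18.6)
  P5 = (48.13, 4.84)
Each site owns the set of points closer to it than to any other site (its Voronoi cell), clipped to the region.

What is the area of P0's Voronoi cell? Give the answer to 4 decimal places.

1. box [0,50]×[0,26]: [(0, 0) (50, 0) (50, 26) (0, 26)]
2. ⊥bis P0·P1 via (17.56,7.76): [(0, 0) (12.5092, 0) (29.4319, 26) (0, 26)]  |A|=545.2349
3. ⊥bis P0·P2 via (28.285,15.86): [(0, 0) (12.5092, 0) (27.2436, 22.6379) (26.7271, 26) (0, 26)]  |A|=540.688
4. ⊥bis P0·P3 via (13.37,15.32): [(0, 0) (12.5092, 0) (17.7812, 8.0999) (6.8449, 26) (0, 26)]  |A|=343.0798
5. ⊥bis P0·P4 via (21.085,15.79): [(0, 0) (12.5092, 0) (17.7812, 8.0999) (6.8449, 26) (0, 26)]  |A|=343.0798
6. ⊥bis P0·P5 via (28.835,8.91): [(0, 0) (12.5092, 0) (17.7812, 8.0999) (6.8449, 26) (0, 26)]  |A|=343.0798
7. canonical 5-gon: [(0, 0) (12.5092, 0) (17.7812, 8.0999) (6.8449, 26) (0, 26)]
8. shoelace: 343.0798

Area of P0's cell: 343.0798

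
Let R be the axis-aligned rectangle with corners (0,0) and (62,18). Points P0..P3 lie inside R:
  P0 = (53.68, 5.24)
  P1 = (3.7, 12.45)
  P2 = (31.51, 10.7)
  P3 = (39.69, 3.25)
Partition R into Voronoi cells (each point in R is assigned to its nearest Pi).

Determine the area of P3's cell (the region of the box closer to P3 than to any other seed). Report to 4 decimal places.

Area of P3's cell: 154.5537

1. box [0,62]×[0,18]: [(0, 0) (62, 0) (62, 18) (0, 18)]
2. ⊥bis P3·P0 via (46.685,4.245): [(0, 0) (47.2888, 0) (44.7284, 18) (0, 18)]  |A|=828.1553
3. ⊥bis P3·P1 via (21.695,7.85): [(19.6883, 0) (47.2888, 0) (44.7284, 18) (24.2896, 18)]  |A|=432.3538
4. ⊥bis P3·P2 via (35.6,6.975): [(29.2475, 0) (47.2888, 0) (44.8517, 17.1333)]  |A|=154.5537
5. canonical 3-gon: [(29.2475, 0) (47.2888, 0) (44.8517, 17.1333)]
6. shoelace: 154.5537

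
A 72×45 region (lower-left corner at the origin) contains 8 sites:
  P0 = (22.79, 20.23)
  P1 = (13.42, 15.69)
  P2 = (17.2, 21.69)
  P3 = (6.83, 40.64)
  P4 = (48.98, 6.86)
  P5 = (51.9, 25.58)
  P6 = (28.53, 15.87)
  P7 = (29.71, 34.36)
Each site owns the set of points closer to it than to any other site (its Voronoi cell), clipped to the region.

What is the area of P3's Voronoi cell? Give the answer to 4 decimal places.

Area of P3's cell: 286.4768

1. box [0,72]×[0,45]: [(0, 0) (72, 0) (72, 45) (0, 45)]
2. ⊥bis P3·P0 via (14.81,30.435): [(0, 18.854) (33.436, 45) (0, 45)]  |A|=437.1089
3. ⊥bis P3·P1 via (10.125,28.165): [(0, 25.4907) (12.816, 28.8758) (33.436, 45) (0, 45)]  |A|=394.581
4. ⊥bis P3·P2 via (12.015,31.165): [(0, 25.4907) (3.1814, 26.331) (24.4356, 37.9619) (33.436, 45) (0, 45)]  |A|=365.5949
5. ⊥bis P3·P4 via (27.905,23.75): [(0, 25.4907) (3.1814, 26.331) (24.4356, 37.9619) (33.436, 45) (0, 45)]  |A|=365.5949
6. ⊥bis P3·P5 via (29.365,33.11): [(0, 25.4907) (3.1814, 26.331) (24.4356, 37.9619) (33.3033, 44.8962) (33.338, 45) (0, 45)]  |A|=365.5898
7. ⊥bis P3·P6 via (17.68,28.255): [(0, 25.4907) (3.1814, 26.331) (24.4356, 37.9619) (33.3033, 44.8962) (33.338, 45) (0, 45)]  |A|=365.5898
8. ⊥bis P3·P7 via (18.27,37.5): [(0, 25.4907) (3.1814, 26.331) (17.3294, 34.0732) (20.3286, 45) (0, 45)]  |A|=286.4768
9. canonical 5-gon: [(0, 25.4907) (3.1814, 26.331) (17.3294, 34.0732) (20.3286, 45) (0, 45)]
10. shoelace: 286.4768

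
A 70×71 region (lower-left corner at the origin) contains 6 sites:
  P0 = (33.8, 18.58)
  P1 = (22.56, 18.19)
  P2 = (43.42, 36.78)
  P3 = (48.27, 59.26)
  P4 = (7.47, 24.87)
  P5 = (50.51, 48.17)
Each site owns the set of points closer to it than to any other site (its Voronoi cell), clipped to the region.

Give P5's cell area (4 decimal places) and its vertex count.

1. box [0,70]×[0,71]: [(0, 0) (70, 0) (70, 71) (0, 71)]
2. ⊥bis P5·P0 via (42.155,33.375): [(0, 57.1807) (70, 17.6504) (70, 71) (0, 71)]  |A|=2350.9111
3. ⊥bis P5·P1 via (36.535,33.18): [(0, 67.2411) (27.3702, 41.7242) (70, 17.6504) (70, 71) (0, 71)]  |A|=2213.2326
4. ⊥bis P5·P2 via (46.965,42.475): [(70, 28.1363) (70, 71) (1.1399, 71)]  |A|=1475.7998
5. ⊥bis P5·P3 via (49.39,53.715): [(33.9259, 50.5915) (70, 28.1363) (70, 57.8779)]  |A|=536.4506
6. ⊥bis P5·P4 via (28.99,36.52): [(33.9259, 50.5915) (70, 28.1363) (70, 57.8779)]  |A|=536.4506
7. canonical 3-gon: [(33.9259, 50.5915) (70, 28.1363) (70, 57.8779)]
8. shoelace: 536.4506

Area of P5's cell: 536.4506 (3 vertices)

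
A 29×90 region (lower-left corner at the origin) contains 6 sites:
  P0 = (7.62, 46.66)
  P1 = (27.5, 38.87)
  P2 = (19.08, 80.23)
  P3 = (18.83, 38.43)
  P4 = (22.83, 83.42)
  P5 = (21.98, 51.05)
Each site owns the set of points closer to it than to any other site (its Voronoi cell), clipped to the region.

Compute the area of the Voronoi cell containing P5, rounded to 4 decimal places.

1. box [0,29]×[0,90]: [(0, 0) (29, 0) (29, 90) (0, 90)]
2. ⊥bis P5·P0 via (14.8,48.855): [(29, 2.4058) (29, 90) (2.2215, 90)]  |A|=1172.8185
3. ⊥bis P5·P1 via (24.74,44.96): [(17.0554, 41.4773) (29, 46.8906) (29, 90) (2.2215, 90)]  |A|=907.1423
4. ⊥bis P5·P2 via (20.53,65.64): [(9.9889, 64.5924) (17.0554, 41.4773) (29, 46.8906) (29, 66.4818)]  |A|=343.4007
5. ⊥bis P5·P3 via (20.405,44.74): [(9.9889, 64.5924) (15.6989, 45.9147) (22.8874, 44.1204) (29, 46.8906) (29, 66.4818)]  |A|=328.6688
6. ⊥bis P5·P4 via (22.405,67.235): [(9.9889, 64.5924) (15.6989, 45.9147) (22.8874, 44.1204) (29, 46.8906) (29, 66.4818)]  |A|=328.6688
7. canonical 5-gon: [(9.9889, 64.5924) (15.6989, 45.9147) (22.8874, 44.1204) (29, 46.8906) (29, 66.4818)]
8. shoelace: 328.6688

Area of P5's cell: 328.6688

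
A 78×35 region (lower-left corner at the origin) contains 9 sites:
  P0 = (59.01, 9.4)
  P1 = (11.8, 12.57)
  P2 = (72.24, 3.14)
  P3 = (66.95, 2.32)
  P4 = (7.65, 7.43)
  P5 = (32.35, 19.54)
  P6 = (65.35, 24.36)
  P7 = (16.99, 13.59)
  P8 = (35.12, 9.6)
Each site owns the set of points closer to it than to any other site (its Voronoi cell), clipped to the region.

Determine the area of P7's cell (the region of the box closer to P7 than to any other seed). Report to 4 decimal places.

1. box [0,78]×[0,35]: [(0, 0) (78, 0) (78, 35) (0, 35)]
2. ⊥bis P7·P0 via (38,11.495): [(0, 0) (36.8538, 0) (40.3438, 35) (0, 35)]  |A|=1350.9575
3. ⊥bis P7·P1 via (14.395,13.08): [(16.9656, 0) (36.8538, 0) (40.3438, 35) (10.087, 35)]  |A|=877.5359
4. ⊥bis P7·P2 via (44.615,8.365): [(16.9656, 0) (36.8538, 0) (40.3438, 35) (10.087, 35)]  |A|=877.5359
5. ⊥bis P7·P3 via (41.97,7.955): [(16.9656, 0) (36.8538, 0) (40.3438, 35) (10.087, 35)]  |A|=877.5359
6. ⊥bis P7·P4 via (12.32,10.51): [(15.9953, 4.9374) (19.2516, 0) (36.8538, 0) (40.3438, 35) (10.087, 35)]  |A|=871.8924
7. ⊥bis P7·P5 via (24.67,16.565): [(15.9953, 4.9374) (19.2516, 0) (31.0868, 0) (17.5288, 35) (10.087, 35)]  |A|=371.7083
8. ⊥bis P7·P6 via (41.17,18.975): [(15.9953, 4.9374) (19.2516, 0) (31.0868, 0) (17.5288, 35) (10.087, 35)]  |A|=371.7083
9. ⊥bis P7·P8 via (26.055,11.595): [(15.9953, 4.9374) (19.2516, 0) (23.5032, 0) (26.2507, 12.4843) (17.5288, 35) (10.087, 35)]  |A|=324.3703
10. canonical 6-gon: [(15.9953, 4.9374) (19.2516, 0) (23.5032, 0) (26.2507, 12.4843) (17.5288, 35) (10.087, 35)]
11. shoelace: 324.3703

Area of P7's cell: 324.3703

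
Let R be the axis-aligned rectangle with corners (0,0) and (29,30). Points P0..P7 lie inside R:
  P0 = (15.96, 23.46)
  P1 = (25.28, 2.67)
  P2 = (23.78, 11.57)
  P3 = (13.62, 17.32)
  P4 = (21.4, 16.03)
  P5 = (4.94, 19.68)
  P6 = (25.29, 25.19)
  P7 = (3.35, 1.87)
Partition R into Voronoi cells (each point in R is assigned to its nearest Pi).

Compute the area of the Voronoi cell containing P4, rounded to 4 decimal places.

1. box [0,29]×[0,30]: [(0, 0) (29, 0) (29, 30) (0, 30)]
2. ⊥bis P4·P0 via (18.68,19.745): [(0, 6.0681) (0, 0) (29, 0) (29, 27.301)]  |A|=483.8517
3. ⊥bis P4·P1 via (23.34,9.35): [(0, 6.0681) (0, 2.5716) (29, 10.9938) (29, 27.301)]  |A|=287.1536
4. ⊥bis P4·P2 via (22.59,13.8): [(0, 6.0681) (0, 2.5716) (3.3977, 3.5584) (29, 17.2206) (29, 27.301)]  |A|=207.4433
5. ⊥bis P4·P3 via (17.51,16.675): [(17.9277, 19.1942) (16.4939, 10.5469) (29, 17.2206) (29, 27.301)]  |A|=105.0939
6. ⊥bis P4·P5 via (13.17,17.855): [(17.9277, 19.1942) (16.4939, 10.5469) (29, 17.2206) (29, 27.301)]  |A|=105.0939
7. ⊥bis P4·P6 via (23.345,20.61): [(21.1402, 21.5463) (17.9277, 19.1942) (16.4939, 10.5469) (29, 17.2206) (29, 18.2085)]  |A|=69.3615
8. ⊥bis P4·P7 via (12.375,8.95): [(21.1402, 21.5463) (17.9277, 19.1942) (16.4939, 10.5469) (29, 17.2206) (29, 18.2085)]  |A|=69.3615
9. canonical 5-gon: [(21.1402, 21.5463) (17.9277, 19.1942) (16.4939, 10.5469) (29, 17.2206) (29, 18.2085)]
10. shoelace: 69.3615

Area of P4's cell: 69.3615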